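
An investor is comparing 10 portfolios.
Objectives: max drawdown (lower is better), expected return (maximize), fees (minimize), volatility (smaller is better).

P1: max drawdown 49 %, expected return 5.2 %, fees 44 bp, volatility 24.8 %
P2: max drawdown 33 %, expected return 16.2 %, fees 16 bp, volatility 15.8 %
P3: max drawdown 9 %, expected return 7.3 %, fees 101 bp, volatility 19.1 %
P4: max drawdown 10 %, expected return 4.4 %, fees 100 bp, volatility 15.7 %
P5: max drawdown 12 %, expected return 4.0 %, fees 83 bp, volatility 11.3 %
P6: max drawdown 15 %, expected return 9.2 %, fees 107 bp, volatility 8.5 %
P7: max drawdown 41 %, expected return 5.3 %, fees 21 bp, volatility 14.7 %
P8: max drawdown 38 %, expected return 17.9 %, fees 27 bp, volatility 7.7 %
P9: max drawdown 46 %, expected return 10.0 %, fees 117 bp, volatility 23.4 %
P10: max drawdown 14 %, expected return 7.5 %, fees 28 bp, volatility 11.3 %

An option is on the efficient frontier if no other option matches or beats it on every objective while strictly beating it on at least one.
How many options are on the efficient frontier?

P1: dominated by P2 (max drawdown 33≤49, expected return 16.2≥5.2, fees 16≤44, volatility 15.8≤24.8).
P2: not dominated (best fees).
P3: not dominated (best max drawdown).
P4: not dominated.
P5: not dominated.
P6: not dominated.
P7: not dominated.
P8: not dominated (best expected return).
P9: dominated by P2 (max drawdown 33≤46, expected return 16.2≥10.0, fees 16≤117, volatility 15.8≤23.4).
P10: not dominated.
Pareto-optimal: P2, P3, P4, P5, P6, P7, P8, P10 → 8.

8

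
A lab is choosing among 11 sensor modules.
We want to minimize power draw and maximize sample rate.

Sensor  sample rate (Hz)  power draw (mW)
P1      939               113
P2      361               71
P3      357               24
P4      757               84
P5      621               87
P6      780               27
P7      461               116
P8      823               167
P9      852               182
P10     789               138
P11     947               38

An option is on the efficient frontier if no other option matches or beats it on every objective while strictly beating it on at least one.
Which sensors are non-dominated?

P1: dominated by P11 (sample rate 947≥939, power draw 38≤113).
P2: dominated by P6 (sample rate 780≥361, power draw 27≤71).
P3: not dominated (best power draw).
P4: dominated by P6 (sample rate 780≥757, power draw 27≤84).
P5: dominated by P4 (sample rate 757≥621, power draw 84≤87).
P6: not dominated.
P7: dominated by P1 (sample rate 939≥461, power draw 113≤116).
P8: dominated by P1 (sample rate 939≥823, power draw 113≤167).
P9: dominated by P1 (sample rate 939≥852, power draw 113≤182).
P10: dominated by P1 (sample rate 939≥789, power draw 113≤138).
P11: not dominated (best sample rate).

P3, P6, P11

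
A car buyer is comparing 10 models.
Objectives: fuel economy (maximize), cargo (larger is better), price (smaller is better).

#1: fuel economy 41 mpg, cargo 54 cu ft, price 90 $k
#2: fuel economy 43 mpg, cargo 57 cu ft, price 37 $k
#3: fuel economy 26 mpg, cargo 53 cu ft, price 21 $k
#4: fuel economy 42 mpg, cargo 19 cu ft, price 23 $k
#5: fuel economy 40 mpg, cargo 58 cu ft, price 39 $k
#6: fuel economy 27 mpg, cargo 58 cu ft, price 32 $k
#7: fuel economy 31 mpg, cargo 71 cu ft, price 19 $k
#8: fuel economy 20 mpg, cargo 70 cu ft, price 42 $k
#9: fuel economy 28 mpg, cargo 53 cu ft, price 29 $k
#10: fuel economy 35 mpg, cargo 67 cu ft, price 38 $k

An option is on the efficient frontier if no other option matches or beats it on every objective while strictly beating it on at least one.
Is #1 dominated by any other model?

#2 vs #1: fuel economy 43≥41, cargo 57≥54, price 37≤90 — #2 is at least as good on every objective and strictly better on at least one, so #2 dominates #1.

Yes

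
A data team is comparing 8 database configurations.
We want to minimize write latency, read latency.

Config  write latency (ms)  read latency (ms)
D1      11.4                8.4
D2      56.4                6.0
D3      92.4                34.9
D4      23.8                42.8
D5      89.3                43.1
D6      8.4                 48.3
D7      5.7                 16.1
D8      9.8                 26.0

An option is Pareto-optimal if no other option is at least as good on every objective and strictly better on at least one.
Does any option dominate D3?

D1 vs D3: write latency 11.4≤92.4, read latency 8.4≤34.9 — D1 is at least as good on every objective and strictly better on at least one, so D1 dominates D3.

Yes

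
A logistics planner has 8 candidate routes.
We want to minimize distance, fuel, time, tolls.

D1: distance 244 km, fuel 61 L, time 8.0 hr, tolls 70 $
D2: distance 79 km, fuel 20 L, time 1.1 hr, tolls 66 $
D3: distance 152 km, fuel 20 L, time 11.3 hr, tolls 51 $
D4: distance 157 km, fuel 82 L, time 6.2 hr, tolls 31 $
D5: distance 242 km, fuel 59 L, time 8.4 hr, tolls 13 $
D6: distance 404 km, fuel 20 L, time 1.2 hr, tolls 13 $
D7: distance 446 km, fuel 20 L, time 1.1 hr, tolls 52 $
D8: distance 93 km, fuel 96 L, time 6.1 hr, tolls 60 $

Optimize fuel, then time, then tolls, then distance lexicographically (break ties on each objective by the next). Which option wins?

D7

First minimize fuel: best is 20, kept {D2, D3, D6, D7}.
Then minimize time: best is 1.1, kept {D2, D7}.
Then minimize tolls: best is 52, kept {D7}.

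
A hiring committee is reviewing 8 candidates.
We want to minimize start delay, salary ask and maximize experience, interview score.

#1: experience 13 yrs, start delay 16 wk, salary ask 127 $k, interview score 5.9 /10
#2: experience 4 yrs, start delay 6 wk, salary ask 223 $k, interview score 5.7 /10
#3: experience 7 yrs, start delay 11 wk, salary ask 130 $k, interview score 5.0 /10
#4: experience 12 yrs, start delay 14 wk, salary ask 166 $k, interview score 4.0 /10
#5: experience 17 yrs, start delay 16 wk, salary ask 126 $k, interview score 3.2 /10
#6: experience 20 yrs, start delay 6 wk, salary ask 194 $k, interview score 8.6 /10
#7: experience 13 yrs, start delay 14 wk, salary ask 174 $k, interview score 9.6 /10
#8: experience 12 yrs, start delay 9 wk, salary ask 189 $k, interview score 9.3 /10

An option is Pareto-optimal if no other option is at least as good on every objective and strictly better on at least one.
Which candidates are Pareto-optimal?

#1, #3, #4, #5, #6, #7, #8

#1: not dominated.
#2: dominated by #6 (experience 20≥4, start delay 6≤6, salary ask 194≤223, interview score 8.6≥5.7).
#3: not dominated.
#4: not dominated.
#5: not dominated (best salary ask).
#6: not dominated (best experience).
#7: not dominated (best interview score).
#8: not dominated.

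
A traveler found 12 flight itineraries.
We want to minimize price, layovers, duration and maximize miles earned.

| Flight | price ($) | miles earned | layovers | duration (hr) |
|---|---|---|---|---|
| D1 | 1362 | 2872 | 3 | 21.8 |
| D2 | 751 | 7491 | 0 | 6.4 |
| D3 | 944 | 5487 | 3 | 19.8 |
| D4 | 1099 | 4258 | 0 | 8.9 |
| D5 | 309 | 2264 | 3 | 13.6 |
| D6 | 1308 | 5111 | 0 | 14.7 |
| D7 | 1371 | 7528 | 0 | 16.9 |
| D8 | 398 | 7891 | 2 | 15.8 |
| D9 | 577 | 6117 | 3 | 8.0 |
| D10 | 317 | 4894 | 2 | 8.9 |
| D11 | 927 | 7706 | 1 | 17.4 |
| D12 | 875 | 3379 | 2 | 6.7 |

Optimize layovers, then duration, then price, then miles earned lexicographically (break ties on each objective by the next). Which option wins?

First minimize layovers: best is 0, kept {D2, D4, D6, D7}.
Then minimize duration: best is 6.4, kept {D2}.

D2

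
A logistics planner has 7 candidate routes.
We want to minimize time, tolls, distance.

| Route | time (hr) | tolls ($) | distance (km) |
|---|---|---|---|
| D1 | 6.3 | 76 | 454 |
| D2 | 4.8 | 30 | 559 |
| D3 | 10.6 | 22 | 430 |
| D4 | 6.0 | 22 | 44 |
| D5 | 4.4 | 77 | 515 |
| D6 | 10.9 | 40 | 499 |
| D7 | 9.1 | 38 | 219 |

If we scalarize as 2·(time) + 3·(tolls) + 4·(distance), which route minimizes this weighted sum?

D4

D1: 2·6.3 + 3·76 + 4·454 = 2056.6
D2: 2·4.8 + 3·30 + 4·559 = 2335.6
D3: 2·10.6 + 3·22 + 4·430 = 1807.2
D4: 2·6.0 + 3·22 + 4·44 = 254.0
D5: 2·4.4 + 3·77 + 4·515 = 2299.8
D6: 2·10.9 + 3·40 + 4·499 = 2137.8
D7: 2·9.1 + 3·38 + 4·219 = 1008.2
Lowest: D4 at 254.0.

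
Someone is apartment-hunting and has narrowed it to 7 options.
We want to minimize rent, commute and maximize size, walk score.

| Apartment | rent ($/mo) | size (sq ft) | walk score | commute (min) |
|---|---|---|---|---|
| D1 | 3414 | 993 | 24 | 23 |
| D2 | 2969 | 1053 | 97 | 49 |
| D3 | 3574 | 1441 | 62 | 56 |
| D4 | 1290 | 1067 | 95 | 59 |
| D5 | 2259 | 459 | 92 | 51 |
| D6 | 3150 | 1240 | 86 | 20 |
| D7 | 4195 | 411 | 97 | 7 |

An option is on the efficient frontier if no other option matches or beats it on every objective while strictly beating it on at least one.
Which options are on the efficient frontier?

D2, D3, D4, D5, D6, D7

D1: dominated by D6 (rent 3150≤3414, size 1240≥993, walk score 86≥24, commute 20≤23).
D2: not dominated.
D3: not dominated (best size).
D4: not dominated (best rent).
D5: not dominated.
D6: not dominated.
D7: not dominated (best commute).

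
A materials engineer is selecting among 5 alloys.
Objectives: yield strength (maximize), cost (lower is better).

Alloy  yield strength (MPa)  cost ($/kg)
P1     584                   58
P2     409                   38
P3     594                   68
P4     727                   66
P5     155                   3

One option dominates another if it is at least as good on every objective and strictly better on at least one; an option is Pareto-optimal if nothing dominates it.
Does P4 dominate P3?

Yes

P4 vs P3: yield strength 727≥594, cost 66≤68 — P4 is at least as good on every objective with at least one strict improvement.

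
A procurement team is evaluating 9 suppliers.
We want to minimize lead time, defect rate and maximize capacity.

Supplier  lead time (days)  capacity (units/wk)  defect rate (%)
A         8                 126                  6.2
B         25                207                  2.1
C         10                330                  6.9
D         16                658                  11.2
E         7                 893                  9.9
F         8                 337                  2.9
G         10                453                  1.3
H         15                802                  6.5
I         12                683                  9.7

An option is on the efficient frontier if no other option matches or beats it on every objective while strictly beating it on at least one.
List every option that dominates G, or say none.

none

A: worse on capacity (126 vs 453).
B: worse on lead time (25 vs 10).
C: worse on capacity (330 vs 453).
D: worse on lead time (16 vs 10).
E: worse on defect rate (9.9 vs 1.3).
F: worse on capacity (337 vs 453).
H: worse on lead time (15 vs 10).
I: worse on lead time (12 vs 10).
No option dominates G.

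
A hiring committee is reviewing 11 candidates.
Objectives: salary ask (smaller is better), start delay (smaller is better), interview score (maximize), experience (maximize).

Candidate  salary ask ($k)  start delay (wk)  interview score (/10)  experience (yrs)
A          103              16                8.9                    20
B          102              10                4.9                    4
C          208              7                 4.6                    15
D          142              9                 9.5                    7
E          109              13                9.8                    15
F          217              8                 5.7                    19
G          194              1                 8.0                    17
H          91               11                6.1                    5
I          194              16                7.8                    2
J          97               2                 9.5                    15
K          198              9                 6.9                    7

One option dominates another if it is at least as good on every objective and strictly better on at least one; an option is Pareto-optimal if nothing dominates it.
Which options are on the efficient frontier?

A: not dominated (best experience).
B: dominated by J (salary ask 97≤102, start delay 2≤10, interview score 9.5≥4.9, experience 15≥4).
C: dominated by G (salary ask 194≤208, start delay 1≤7, interview score 8.0≥4.6, experience 17≥15).
D: dominated by J (salary ask 97≤142, start delay 2≤9, interview score 9.5≥9.5, experience 15≥7).
E: not dominated (best interview score).
F: not dominated.
G: not dominated (best start delay).
H: not dominated (best salary ask).
I: dominated by A (salary ask 103≤194, start delay 16≤16, interview score 8.9≥7.8, experience 20≥2).
J: not dominated.
K: dominated by D (salary ask 142≤198, start delay 9≤9, interview score 9.5≥6.9, experience 7≥7).

A, E, F, G, H, J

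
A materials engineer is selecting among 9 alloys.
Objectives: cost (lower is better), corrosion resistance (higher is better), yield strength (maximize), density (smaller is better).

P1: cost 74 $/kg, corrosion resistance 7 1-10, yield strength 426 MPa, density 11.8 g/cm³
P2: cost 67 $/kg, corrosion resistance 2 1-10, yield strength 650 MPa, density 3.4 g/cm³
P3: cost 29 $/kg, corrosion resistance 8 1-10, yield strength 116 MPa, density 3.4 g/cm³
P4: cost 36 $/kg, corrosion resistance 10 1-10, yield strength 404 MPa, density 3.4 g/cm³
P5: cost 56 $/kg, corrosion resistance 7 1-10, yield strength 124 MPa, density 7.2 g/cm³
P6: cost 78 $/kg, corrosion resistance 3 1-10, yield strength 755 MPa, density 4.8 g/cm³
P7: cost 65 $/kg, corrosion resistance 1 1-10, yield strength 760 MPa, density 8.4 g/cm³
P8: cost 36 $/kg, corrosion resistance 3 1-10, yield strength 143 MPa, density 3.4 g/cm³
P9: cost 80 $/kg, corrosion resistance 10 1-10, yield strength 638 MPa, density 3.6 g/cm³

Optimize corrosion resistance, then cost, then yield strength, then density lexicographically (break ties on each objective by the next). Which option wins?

P4

First maximize corrosion resistance: best is 10, kept {P4, P9}.
Then minimize cost: best is 36, kept {P4}.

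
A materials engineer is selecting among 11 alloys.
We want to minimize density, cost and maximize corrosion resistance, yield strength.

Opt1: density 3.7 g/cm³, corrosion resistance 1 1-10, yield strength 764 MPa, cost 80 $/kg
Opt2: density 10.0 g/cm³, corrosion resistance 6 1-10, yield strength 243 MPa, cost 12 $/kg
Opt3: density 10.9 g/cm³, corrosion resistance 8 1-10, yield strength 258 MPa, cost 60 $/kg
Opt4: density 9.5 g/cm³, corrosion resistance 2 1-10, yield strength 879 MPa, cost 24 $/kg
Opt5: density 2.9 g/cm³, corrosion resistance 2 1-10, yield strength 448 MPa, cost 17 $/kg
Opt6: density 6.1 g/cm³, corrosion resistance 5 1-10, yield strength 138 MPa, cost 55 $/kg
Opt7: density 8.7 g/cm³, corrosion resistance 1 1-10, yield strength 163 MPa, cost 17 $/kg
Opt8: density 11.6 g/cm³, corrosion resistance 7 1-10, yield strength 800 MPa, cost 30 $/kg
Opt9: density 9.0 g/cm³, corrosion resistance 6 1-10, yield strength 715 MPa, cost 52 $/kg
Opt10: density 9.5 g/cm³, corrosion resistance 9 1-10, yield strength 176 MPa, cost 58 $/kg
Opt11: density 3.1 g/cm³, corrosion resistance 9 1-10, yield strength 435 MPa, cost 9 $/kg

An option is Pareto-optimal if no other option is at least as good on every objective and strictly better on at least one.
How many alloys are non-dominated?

6

Opt1: not dominated.
Opt2: dominated by Opt11 (density 3.1≤10.0, corrosion resistance 9≥6, yield strength 435≥243, cost 9≤12).
Opt3: dominated by Opt11 (density 3.1≤10.9, corrosion resistance 9≥8, yield strength 435≥258, cost 9≤60).
Opt4: not dominated (best yield strength).
Opt5: not dominated (best density).
Opt6: dominated by Opt11 (density 3.1≤6.1, corrosion resistance 9≥5, yield strength 435≥138, cost 9≤55).
Opt7: dominated by Opt5 (density 2.9≤8.7, corrosion resistance 2≥1, yield strength 448≥163, cost 17≤17).
Opt8: not dominated.
Opt9: not dominated.
Opt10: dominated by Opt11 (density 3.1≤9.5, corrosion resistance 9≥9, yield strength 435≥176, cost 9≤58).
Opt11: not dominated (best cost).
Pareto-optimal: Opt1, Opt4, Opt5, Opt8, Opt9, Opt11 → 6.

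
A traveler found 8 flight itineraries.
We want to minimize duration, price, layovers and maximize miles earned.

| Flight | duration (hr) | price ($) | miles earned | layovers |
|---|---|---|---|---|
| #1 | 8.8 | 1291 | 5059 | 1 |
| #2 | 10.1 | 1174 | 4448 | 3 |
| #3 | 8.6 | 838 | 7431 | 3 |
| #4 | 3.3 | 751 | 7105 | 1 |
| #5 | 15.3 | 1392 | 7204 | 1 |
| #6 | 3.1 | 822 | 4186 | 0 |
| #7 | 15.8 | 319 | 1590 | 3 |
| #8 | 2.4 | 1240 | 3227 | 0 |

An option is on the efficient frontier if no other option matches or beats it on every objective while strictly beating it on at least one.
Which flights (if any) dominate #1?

#4

#4: duration 3.3≤8.8, price 751≤1291, miles earned 7105≥5059, layovers 1≤1 — dominates #1.
Others (#2, #3, #5, #6, #7, #8) are each worse than #1 on at least one objective.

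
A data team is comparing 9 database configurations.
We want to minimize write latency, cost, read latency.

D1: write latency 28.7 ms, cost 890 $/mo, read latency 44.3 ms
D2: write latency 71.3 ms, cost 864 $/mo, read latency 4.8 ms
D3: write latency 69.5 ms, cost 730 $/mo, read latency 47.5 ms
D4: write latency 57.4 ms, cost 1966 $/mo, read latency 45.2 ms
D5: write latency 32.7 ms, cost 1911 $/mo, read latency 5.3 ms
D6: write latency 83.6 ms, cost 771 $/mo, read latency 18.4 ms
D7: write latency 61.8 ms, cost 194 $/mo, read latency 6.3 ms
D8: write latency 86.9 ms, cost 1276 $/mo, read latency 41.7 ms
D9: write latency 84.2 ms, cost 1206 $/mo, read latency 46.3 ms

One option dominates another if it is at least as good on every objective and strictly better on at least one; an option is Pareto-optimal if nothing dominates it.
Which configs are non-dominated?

D1, D2, D5, D7

D1: not dominated (best write latency).
D2: not dominated (best read latency).
D3: dominated by D7 (write latency 61.8≤69.5, cost 194≤730, read latency 6.3≤47.5).
D4: dominated by D1 (write latency 28.7≤57.4, cost 890≤1966, read latency 44.3≤45.2).
D5: not dominated.
D6: dominated by D7 (write latency 61.8≤83.6, cost 194≤771, read latency 6.3≤18.4).
D7: not dominated (best cost).
D8: dominated by D2 (write latency 71.3≤86.9, cost 864≤1276, read latency 4.8≤41.7).
D9: dominated by D1 (write latency 28.7≤84.2, cost 890≤1206, read latency 44.3≤46.3).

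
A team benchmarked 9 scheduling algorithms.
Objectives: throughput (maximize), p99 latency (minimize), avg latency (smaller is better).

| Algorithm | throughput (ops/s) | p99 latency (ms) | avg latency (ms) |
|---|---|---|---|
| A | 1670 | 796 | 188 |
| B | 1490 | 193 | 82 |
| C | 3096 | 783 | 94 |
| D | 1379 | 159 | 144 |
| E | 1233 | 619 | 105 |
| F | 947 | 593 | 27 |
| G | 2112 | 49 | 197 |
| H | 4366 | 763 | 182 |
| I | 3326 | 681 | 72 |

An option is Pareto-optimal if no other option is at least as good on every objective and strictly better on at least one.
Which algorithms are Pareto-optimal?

B, D, F, G, H, I

A: dominated by C (throughput 3096≥1670, p99 latency 783≤796, avg latency 94≤188).
B: not dominated.
C: dominated by I (throughput 3326≥3096, p99 latency 681≤783, avg latency 72≤94).
D: not dominated.
E: dominated by B (throughput 1490≥1233, p99 latency 193≤619, avg latency 82≤105).
F: not dominated (best avg latency).
G: not dominated (best p99 latency).
H: not dominated (best throughput).
I: not dominated.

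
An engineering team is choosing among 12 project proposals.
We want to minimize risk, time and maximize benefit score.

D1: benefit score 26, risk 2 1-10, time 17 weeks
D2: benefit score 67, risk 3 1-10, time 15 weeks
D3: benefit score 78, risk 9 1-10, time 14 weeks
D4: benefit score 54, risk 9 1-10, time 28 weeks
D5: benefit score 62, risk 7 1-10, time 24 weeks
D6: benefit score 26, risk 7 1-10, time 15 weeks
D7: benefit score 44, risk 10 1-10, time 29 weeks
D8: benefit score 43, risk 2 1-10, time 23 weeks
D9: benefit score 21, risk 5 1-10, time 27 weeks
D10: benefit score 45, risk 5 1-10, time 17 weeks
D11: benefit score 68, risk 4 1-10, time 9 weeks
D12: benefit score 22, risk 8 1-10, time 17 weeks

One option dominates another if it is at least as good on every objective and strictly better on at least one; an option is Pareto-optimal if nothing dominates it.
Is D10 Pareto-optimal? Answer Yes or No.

D2 vs D10: benefit score 67≥45, risk 3≤5, time 15≤17 — D2 is at least as good on every objective and strictly better on at least one, so D2 dominates D10.

No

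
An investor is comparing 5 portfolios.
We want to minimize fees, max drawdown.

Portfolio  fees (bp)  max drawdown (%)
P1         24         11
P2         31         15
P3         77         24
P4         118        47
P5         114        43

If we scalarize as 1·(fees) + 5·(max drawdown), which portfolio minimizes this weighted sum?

P1: 1·24 + 5·11 = 79
P2: 1·31 + 5·15 = 106
P3: 1·77 + 5·24 = 197
P4: 1·118 + 5·47 = 353
P5: 1·114 + 5·43 = 329
Lowest: P1 at 79.

P1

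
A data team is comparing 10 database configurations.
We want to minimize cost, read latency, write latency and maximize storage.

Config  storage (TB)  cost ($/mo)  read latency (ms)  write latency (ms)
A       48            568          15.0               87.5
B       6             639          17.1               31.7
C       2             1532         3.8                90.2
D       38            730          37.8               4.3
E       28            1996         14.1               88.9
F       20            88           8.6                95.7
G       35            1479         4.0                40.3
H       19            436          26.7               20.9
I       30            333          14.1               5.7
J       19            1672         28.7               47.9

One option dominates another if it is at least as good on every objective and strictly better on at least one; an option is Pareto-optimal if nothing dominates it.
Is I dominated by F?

No

F vs I: F is worse on storage (20 vs 30), so it does not dominate I.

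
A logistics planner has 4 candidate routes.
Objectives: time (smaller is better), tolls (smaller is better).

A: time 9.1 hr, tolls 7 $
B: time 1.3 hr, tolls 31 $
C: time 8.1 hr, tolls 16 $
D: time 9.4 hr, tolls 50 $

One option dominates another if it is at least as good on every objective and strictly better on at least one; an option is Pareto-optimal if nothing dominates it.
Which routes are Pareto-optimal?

A: not dominated (best tolls).
B: not dominated (best time).
C: not dominated.
D: dominated by A (time 9.1≤9.4, tolls 7≤50).

A, B, C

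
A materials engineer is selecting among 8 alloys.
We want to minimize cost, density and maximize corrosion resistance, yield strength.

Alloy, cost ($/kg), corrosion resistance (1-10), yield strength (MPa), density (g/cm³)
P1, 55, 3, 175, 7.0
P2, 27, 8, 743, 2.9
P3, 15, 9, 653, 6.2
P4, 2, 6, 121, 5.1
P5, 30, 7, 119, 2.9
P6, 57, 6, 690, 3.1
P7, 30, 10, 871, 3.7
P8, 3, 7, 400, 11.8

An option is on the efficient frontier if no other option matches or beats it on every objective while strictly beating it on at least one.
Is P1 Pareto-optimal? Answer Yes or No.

No

P2 vs P1: cost 27≤55, corrosion resistance 8≥3, yield strength 743≥175, density 2.9≤7.0 — P2 is at least as good on every objective and strictly better on at least one, so P2 dominates P1.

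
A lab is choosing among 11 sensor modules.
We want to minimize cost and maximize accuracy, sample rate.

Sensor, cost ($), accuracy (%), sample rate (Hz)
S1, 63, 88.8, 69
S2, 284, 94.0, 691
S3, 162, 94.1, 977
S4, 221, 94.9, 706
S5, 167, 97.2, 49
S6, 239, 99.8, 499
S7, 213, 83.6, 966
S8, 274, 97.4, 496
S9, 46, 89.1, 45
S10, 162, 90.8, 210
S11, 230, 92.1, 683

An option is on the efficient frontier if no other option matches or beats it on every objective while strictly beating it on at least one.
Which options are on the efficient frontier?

S1, S3, S4, S5, S6, S9

S1: not dominated.
S2: dominated by S3 (cost 162≤284, accuracy 94.1≥94.0, sample rate 977≥691).
S3: not dominated (best sample rate).
S4: not dominated.
S5: not dominated.
S6: not dominated (best accuracy).
S7: dominated by S3 (cost 162≤213, accuracy 94.1≥83.6, sample rate 977≥966).
S8: dominated by S6 (cost 239≤274, accuracy 99.8≥97.4, sample rate 499≥496).
S9: not dominated (best cost).
S10: dominated by S3 (cost 162≤162, accuracy 94.1≥90.8, sample rate 977≥210).
S11: dominated by S3 (cost 162≤230, accuracy 94.1≥92.1, sample rate 977≥683).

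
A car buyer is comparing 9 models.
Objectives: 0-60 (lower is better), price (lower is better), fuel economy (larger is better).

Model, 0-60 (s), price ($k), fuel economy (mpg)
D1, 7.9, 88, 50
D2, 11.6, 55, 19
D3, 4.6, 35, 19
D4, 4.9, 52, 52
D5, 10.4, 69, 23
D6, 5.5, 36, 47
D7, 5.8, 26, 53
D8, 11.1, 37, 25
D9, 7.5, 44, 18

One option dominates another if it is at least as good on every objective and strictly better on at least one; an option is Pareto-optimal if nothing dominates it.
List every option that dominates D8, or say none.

D6: 0-60 5.5≤11.1, price 36≤37, fuel economy 47≥25 — dominates D8.
D7: 0-60 5.8≤11.1, price 26≤37, fuel economy 53≥25 — dominates D8.
Others (D1, D2, D3, D4, D5, D9) are each worse than D8 on at least one objective.

D6, D7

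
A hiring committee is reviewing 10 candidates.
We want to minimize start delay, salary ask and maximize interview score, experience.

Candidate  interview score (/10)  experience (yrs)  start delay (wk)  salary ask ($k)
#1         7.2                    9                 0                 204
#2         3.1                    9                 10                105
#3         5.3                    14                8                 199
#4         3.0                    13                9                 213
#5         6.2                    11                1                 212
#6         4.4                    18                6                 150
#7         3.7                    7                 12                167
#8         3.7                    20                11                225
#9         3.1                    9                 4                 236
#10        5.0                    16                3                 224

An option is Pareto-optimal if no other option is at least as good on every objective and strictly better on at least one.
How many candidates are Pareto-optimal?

#1: not dominated (best interview score).
#2: not dominated (best salary ask).
#3: not dominated.
#4: dominated by #3 (interview score 5.3≥3.0, experience 14≥13, start delay 8≤9, salary ask 199≤213).
#5: not dominated.
#6: not dominated.
#7: dominated by #6 (interview score 4.4≥3.7, experience 18≥7, start delay 6≤12, salary ask 150≤167).
#8: not dominated (best experience).
#9: dominated by #1 (interview score 7.2≥3.1, experience 9≥9, start delay 0≤4, salary ask 204≤236).
#10: not dominated.
Pareto-optimal: #1, #2, #3, #5, #6, #8, #10 → 7.

7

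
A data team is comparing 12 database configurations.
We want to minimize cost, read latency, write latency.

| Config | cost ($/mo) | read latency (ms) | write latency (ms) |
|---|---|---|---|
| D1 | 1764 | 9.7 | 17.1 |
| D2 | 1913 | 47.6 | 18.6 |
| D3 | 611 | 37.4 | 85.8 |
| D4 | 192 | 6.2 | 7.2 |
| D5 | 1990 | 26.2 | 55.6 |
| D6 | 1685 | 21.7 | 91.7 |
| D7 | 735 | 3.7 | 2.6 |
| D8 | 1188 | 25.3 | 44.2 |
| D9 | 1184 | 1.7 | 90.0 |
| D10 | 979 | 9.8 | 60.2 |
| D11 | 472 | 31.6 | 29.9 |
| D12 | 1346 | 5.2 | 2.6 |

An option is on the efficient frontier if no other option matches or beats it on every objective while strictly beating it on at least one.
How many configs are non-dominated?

3

D1: dominated by D4 (cost 192≤1764, read latency 6.2≤9.7, write latency 7.2≤17.1).
D2: dominated by D1 (cost 1764≤1913, read latency 9.7≤47.6, write latency 17.1≤18.6).
D3: dominated by D4 (cost 192≤611, read latency 6.2≤37.4, write latency 7.2≤85.8).
D4: not dominated (best cost).
D5: dominated by D1 (cost 1764≤1990, read latency 9.7≤26.2, write latency 17.1≤55.6).
D6: dominated by D4 (cost 192≤1685, read latency 6.2≤21.7, write latency 7.2≤91.7).
D7: not dominated.
D8: dominated by D4 (cost 192≤1188, read latency 6.2≤25.3, write latency 7.2≤44.2).
D9: not dominated (best read latency).
D10: dominated by D4 (cost 192≤979, read latency 6.2≤9.8, write latency 7.2≤60.2).
D11: dominated by D4 (cost 192≤472, read latency 6.2≤31.6, write latency 7.2≤29.9).
D12: dominated by D7 (cost 735≤1346, read latency 3.7≤5.2, write latency 2.6≤2.6).
Pareto-optimal: D4, D7, D9 → 3.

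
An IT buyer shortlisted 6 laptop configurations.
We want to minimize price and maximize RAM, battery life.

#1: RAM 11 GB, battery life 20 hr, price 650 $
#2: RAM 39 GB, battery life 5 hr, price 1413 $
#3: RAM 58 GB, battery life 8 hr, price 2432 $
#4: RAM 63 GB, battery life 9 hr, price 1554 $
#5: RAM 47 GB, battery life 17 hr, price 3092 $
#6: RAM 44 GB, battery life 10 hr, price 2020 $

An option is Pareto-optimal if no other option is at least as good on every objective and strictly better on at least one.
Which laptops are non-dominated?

#1, #2, #4, #5, #6

#1: not dominated (best battery life).
#2: not dominated.
#3: dominated by #4 (RAM 63≥58, battery life 9≥8, price 1554≤2432).
#4: not dominated (best RAM).
#5: not dominated.
#6: not dominated.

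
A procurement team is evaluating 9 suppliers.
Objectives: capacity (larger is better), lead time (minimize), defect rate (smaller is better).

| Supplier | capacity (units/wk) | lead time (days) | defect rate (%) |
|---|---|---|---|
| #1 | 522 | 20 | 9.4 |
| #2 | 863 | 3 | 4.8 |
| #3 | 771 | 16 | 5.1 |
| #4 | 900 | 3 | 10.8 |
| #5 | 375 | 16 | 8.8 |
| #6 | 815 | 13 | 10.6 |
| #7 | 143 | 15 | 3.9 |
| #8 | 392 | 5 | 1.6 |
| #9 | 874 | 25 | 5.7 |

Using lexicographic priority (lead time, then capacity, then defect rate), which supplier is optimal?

First minimize lead time: best is 3, kept {#2, #4}.
Then maximize capacity: best is 900, kept {#4}.

#4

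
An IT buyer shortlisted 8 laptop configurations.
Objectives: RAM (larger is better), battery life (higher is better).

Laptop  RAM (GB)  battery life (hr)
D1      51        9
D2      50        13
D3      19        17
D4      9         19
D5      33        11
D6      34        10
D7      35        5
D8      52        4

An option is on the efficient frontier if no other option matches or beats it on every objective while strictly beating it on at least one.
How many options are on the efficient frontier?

5

D1: not dominated.
D2: not dominated.
D3: not dominated.
D4: not dominated (best battery life).
D5: dominated by D2 (RAM 50≥33, battery life 13≥11).
D6: dominated by D2 (RAM 50≥34, battery life 13≥10).
D7: dominated by D1 (RAM 51≥35, battery life 9≥5).
D8: not dominated (best RAM).
Pareto-optimal: D1, D2, D3, D4, D8 → 5.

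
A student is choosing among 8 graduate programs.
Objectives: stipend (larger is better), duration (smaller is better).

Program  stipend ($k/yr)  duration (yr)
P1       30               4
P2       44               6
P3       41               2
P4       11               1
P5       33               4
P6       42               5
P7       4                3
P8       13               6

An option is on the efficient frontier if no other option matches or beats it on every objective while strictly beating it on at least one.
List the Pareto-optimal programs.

P2, P3, P4, P6

P1: dominated by P3 (stipend 41≥30, duration 2≤4).
P2: not dominated (best stipend).
P3: not dominated.
P4: not dominated (best duration).
P5: dominated by P3 (stipend 41≥33, duration 2≤4).
P6: not dominated.
P7: dominated by P3 (stipend 41≥4, duration 2≤3).
P8: dominated by P1 (stipend 30≥13, duration 4≤6).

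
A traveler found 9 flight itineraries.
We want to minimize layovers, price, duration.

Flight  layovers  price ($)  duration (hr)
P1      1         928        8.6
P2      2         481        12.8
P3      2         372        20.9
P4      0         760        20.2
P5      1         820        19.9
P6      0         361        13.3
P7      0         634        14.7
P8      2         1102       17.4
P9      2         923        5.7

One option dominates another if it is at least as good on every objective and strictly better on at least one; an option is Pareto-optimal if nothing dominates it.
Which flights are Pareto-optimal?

P1, P2, P6, P9

P1: not dominated.
P2: not dominated.
P3: dominated by P6 (layovers 0≤2, price 361≤372, duration 13.3≤20.9).
P4: dominated by P6 (layovers 0≤0, price 361≤760, duration 13.3≤20.2).
P5: dominated by P6 (layovers 0≤1, price 361≤820, duration 13.3≤19.9).
P6: not dominated (best price).
P7: dominated by P6 (layovers 0≤0, price 361≤634, duration 13.3≤14.7).
P8: dominated by P1 (layovers 1≤2, price 928≤1102, duration 8.6≤17.4).
P9: not dominated (best duration).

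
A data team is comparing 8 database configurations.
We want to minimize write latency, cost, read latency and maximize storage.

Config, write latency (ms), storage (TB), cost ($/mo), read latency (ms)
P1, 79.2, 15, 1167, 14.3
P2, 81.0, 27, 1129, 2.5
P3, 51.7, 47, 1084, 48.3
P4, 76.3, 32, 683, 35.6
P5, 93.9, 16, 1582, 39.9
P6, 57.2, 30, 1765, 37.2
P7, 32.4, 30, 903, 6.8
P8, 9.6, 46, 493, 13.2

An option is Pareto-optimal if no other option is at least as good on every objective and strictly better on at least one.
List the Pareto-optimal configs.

P2, P3, P7, P8

P1: dominated by P7 (write latency 32.4≤79.2, storage 30≥15, cost 903≤1167, read latency 6.8≤14.3).
P2: not dominated (best read latency).
P3: not dominated (best storage).
P4: dominated by P8 (write latency 9.6≤76.3, storage 46≥32, cost 493≤683, read latency 13.2≤35.6).
P5: dominated by P2 (write latency 81.0≤93.9, storage 27≥16, cost 1129≤1582, read latency 2.5≤39.9).
P6: dominated by P7 (write latency 32.4≤57.2, storage 30≥30, cost 903≤1765, read latency 6.8≤37.2).
P7: not dominated.
P8: not dominated (best write latency).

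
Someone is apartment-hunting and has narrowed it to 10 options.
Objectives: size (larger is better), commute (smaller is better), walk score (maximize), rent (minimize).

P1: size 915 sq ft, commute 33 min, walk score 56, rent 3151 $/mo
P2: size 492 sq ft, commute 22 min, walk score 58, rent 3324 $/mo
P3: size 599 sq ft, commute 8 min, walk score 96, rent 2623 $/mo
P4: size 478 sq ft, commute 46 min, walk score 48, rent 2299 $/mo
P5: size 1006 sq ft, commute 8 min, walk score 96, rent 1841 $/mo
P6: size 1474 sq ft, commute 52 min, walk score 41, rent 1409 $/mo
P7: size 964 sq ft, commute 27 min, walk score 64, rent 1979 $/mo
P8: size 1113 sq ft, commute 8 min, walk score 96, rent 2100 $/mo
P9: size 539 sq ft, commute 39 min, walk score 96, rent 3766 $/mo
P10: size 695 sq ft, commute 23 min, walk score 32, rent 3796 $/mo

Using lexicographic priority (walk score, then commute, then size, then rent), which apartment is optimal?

First maximize walk score: best is 96, kept {P3, P5, P8, P9}.
Then minimize commute: best is 8, kept {P3, P5, P8}.
Then maximize size: best is 1113, kept {P8}.

P8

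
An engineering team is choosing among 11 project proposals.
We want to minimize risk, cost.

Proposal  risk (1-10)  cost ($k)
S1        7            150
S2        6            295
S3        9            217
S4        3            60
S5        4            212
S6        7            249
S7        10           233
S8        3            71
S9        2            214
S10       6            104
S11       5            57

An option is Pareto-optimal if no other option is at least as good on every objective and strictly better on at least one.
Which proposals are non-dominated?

S1: dominated by S4 (risk 3≤7, cost 60≤150).
S2: dominated by S4 (risk 3≤6, cost 60≤295).
S3: dominated by S1 (risk 7≤9, cost 150≤217).
S4: not dominated.
S5: dominated by S4 (risk 3≤4, cost 60≤212).
S6: dominated by S1 (risk 7≤7, cost 150≤249).
S7: dominated by S1 (risk 7≤10, cost 150≤233).
S8: dominated by S4 (risk 3≤3, cost 60≤71).
S9: not dominated (best risk).
S10: dominated by S4 (risk 3≤6, cost 60≤104).
S11: not dominated (best cost).

S4, S9, S11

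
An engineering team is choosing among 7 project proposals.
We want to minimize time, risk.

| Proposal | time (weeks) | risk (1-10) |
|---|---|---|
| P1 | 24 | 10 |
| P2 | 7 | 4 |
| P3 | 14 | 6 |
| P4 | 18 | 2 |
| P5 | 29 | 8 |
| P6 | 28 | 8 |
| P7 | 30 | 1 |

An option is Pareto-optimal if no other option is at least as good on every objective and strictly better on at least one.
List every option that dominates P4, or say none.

P1: worse on time (24 vs 18).
P2: worse on risk (4 vs 2).
P3: worse on risk (6 vs 2).
P5: worse on time (29 vs 18).
P6: worse on time (28 vs 18).
P7: worse on time (30 vs 18).
No option dominates P4.

none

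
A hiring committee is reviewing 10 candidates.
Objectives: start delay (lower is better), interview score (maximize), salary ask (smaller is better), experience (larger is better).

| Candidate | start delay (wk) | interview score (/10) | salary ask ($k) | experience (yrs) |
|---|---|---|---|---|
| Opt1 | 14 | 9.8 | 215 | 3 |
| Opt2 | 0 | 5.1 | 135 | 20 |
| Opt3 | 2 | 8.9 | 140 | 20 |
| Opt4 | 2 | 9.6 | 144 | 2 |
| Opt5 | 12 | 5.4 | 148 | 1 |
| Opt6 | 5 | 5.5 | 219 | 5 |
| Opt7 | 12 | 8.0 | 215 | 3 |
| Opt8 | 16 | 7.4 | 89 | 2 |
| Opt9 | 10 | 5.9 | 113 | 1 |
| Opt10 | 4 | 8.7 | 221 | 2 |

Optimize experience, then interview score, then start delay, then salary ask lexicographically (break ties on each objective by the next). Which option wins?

Opt3

First maximize experience: best is 20, kept {Opt2, Opt3}.
Then maximize interview score: best is 8.9, kept {Opt3}.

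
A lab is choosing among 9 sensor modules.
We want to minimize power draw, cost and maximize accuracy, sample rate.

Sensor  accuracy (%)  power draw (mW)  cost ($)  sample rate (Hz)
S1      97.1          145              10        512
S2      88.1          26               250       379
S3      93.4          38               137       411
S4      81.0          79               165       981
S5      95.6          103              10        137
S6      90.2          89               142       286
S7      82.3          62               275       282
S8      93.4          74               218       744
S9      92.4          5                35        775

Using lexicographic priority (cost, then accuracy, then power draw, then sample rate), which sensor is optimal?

S1

First minimize cost: best is 10, kept {S1, S5}.
Then maximize accuracy: best is 97.1, kept {S1}.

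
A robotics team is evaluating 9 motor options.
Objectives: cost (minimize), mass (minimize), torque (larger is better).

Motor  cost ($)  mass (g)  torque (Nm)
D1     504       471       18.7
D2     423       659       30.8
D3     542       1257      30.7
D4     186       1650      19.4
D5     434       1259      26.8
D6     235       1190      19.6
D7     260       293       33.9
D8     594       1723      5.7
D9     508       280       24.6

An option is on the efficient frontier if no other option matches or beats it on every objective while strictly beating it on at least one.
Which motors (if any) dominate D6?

D1: worse on cost (504 vs 235).
D2: worse on cost (423 vs 235).
D3: worse on cost (542 vs 235).
D4: worse on mass (1650 vs 1190).
D5: worse on cost (434 vs 235).
D7: worse on cost (260 vs 235).
D8: worse on cost (594 vs 235).
D9: worse on cost (508 vs 235).
No option dominates D6.

none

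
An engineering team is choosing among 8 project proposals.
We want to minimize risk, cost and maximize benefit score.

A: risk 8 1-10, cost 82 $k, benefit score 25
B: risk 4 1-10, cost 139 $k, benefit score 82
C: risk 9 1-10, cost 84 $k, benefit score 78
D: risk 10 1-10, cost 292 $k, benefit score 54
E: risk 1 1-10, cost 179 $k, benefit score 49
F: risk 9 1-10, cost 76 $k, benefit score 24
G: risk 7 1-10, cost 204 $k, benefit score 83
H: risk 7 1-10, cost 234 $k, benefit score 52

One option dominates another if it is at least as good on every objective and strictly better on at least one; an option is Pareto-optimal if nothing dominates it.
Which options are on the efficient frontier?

A: not dominated.
B: not dominated.
C: not dominated.
D: dominated by B (risk 4≤10, cost 139≤292, benefit score 82≥54).
E: not dominated (best risk).
F: not dominated (best cost).
G: not dominated (best benefit score).
H: dominated by B (risk 4≤7, cost 139≤234, benefit score 82≥52).

A, B, C, E, F, G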